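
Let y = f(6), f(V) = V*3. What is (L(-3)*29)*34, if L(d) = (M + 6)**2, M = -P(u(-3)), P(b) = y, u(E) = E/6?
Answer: 141984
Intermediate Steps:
u(E) = E/6 (u(E) = E*(1/6) = E/6)
f(V) = 3*V
y = 18 (y = 3*6 = 18)
P(b) = 18
M = -18 (M = -1*18 = -18)
L(d) = 144 (L(d) = (-18 + 6)**2 = (-12)**2 = 144)
(L(-3)*29)*34 = (144*29)*34 = 4176*34 = 141984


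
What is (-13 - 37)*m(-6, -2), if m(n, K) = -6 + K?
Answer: 400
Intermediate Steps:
(-13 - 37)*m(-6, -2) = (-13 - 37)*(-6 - 2) = -50*(-8) = 400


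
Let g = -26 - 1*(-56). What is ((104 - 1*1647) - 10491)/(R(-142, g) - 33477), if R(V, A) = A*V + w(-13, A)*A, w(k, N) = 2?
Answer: 12034/37677 ≈ 0.31940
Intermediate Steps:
g = 30 (g = -26 + 56 = 30)
R(V, A) = 2*A + A*V (R(V, A) = A*V + 2*A = 2*A + A*V)
((104 - 1*1647) - 10491)/(R(-142, g) - 33477) = ((104 - 1*1647) - 10491)/(30*(2 - 142) - 33477) = ((104 - 1647) - 10491)/(30*(-140) - 33477) = (-1543 - 10491)/(-4200 - 33477) = -12034/(-37677) = -12034*(-1/37677) = 12034/37677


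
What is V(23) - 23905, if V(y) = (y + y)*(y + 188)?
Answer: -14199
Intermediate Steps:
V(y) = 2*y*(188 + y) (V(y) = (2*y)*(188 + y) = 2*y*(188 + y))
V(23) - 23905 = 2*23*(188 + 23) - 23905 = 2*23*211 - 23905 = 9706 - 23905 = -14199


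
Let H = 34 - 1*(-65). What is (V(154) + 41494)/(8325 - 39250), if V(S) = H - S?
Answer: -41439/30925 ≈ -1.3400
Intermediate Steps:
H = 99 (H = 34 + 65 = 99)
V(S) = 99 - S
(V(154) + 41494)/(8325 - 39250) = ((99 - 1*154) + 41494)/(8325 - 39250) = ((99 - 154) + 41494)/(-30925) = (-55 + 41494)*(-1/30925) = 41439*(-1/30925) = -41439/30925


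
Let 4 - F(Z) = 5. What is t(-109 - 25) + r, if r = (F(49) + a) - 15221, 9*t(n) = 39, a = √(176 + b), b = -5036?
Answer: -45653/3 + 18*I*√15 ≈ -15218.0 + 69.714*I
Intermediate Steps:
F(Z) = -1 (F(Z) = 4 - 1*5 = 4 - 5 = -1)
a = 18*I*√15 (a = √(176 - 5036) = √(-4860) = 18*I*√15 ≈ 69.714*I)
t(n) = 13/3 (t(n) = (⅑)*39 = 13/3)
r = -15222 + 18*I*√15 (r = (-1 + 18*I*√15) - 15221 = -15222 + 18*I*√15 ≈ -15222.0 + 69.714*I)
t(-109 - 25) + r = 13/3 + (-15222 + 18*I*√15) = -45653/3 + 18*I*√15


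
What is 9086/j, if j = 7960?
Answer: 4543/3980 ≈ 1.1415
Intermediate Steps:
9086/j = 9086/7960 = 9086*(1/7960) = 4543/3980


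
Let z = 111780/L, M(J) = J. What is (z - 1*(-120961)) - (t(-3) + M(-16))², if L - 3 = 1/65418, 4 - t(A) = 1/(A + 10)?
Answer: 304022337456/1923299 ≈ 1.5807e+5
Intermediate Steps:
t(A) = 4 - 1/(10 + A) (t(A) = 4 - 1/(A + 10) = 4 - 1/(10 + A))
L = 196255/65418 (L = 3 + 1/65418 = 196255/65418 ≈ 3.0000)
z = 1462484808/39251 (z = 111780/(196255/65418) = 111780*(65418/196255) = 1462484808/39251 ≈ 37260.)
(z - 1*(-120961)) - (t(-3) + M(-16))² = (1462484808/39251 - 1*(-120961)) - ((39 + 4*(-3))/(10 - 3) - 16)² = (1462484808/39251 + 120961) - ((39 - 12)/7 - 16)² = 6210325019/39251 - ((⅐)*27 - 16)² = 6210325019/39251 - (27/7 - 16)² = 6210325019/39251 - (-85/7)² = 6210325019/39251 - 1*7225/49 = 6210325019/39251 - 7225/49 = 304022337456/1923299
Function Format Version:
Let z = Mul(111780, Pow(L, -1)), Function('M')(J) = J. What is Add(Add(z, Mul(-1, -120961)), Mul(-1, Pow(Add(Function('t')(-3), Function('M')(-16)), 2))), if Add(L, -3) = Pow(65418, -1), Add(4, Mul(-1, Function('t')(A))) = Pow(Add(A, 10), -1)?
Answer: Rational(304022337456, 1923299) ≈ 1.5807e+5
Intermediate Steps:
Function('t')(A) = Add(4, Mul(-1, Pow(Add(10, A), -1))) (Function('t')(A) = Add(4, Mul(-1, Pow(Add(A, 10), -1))) = Add(4, Mul(-1, Pow(Add(10, A), -1))))
L = Rational(196255, 65418) (L = Add(3, Pow(65418, -1)) = Add(3, Rational(1, 65418)) = Rational(196255, 65418) ≈ 3.0000)
z = Rational(1462484808, 39251) (z = Mul(111780, Pow(Rational(196255, 65418), -1)) = Mul(111780, Rational(65418, 196255)) = Rational(1462484808, 39251) ≈ 37260.)
Add(Add(z, Mul(-1, -120961)), Mul(-1, Pow(Add(Function('t')(-3), Function('M')(-16)), 2))) = Add(Add(Rational(1462484808, 39251), Mul(-1, -120961)), Mul(-1, Pow(Add(Mul(Pow(Add(10, -3), -1), Add(39, Mul(4, -3))), -16), 2))) = Add(Add(Rational(1462484808, 39251), 120961), Mul(-1, Pow(Add(Mul(Pow(7, -1), Add(39, -12)), -16), 2))) = Add(Rational(6210325019, 39251), Mul(-1, Pow(Add(Mul(Rational(1, 7), 27), -16), 2))) = Add(Rational(6210325019, 39251), Mul(-1, Pow(Add(Rational(27, 7), -16), 2))) = Add(Rational(6210325019, 39251), Mul(-1, Pow(Rational(-85, 7), 2))) = Add(Rational(6210325019, 39251), Mul(-1, Rational(7225, 49))) = Add(Rational(6210325019, 39251), Rational(-7225, 49)) = Rational(304022337456, 1923299)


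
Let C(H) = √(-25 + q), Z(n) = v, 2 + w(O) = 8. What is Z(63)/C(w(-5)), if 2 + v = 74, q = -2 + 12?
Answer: -24*I*√15/5 ≈ -18.59*I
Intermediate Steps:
q = 10
v = 72 (v = -2 + 74 = 72)
w(O) = 6 (w(O) = -2 + 8 = 6)
Z(n) = 72
C(H) = I*√15 (C(H) = √(-25 + 10) = √(-15) = I*√15)
Z(63)/C(w(-5)) = 72/((I*√15)) = 72*(-I*√15/15) = -24*I*√15/5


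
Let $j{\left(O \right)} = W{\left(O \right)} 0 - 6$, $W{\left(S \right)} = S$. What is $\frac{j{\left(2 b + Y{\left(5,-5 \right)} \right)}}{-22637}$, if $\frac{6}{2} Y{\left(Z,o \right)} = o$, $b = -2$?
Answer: $\frac{6}{22637} \approx 0.00026505$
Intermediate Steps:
$Y{\left(Z,o \right)} = \frac{o}{3}$
$j{\left(O \right)} = -6$ ($j{\left(O \right)} = O 0 - 6 = 0 - 6 = -6$)
$\frac{j{\left(2 b + Y{\left(5,-5 \right)} \right)}}{-22637} = - \frac{6}{-22637} = \left(-6\right) \left(- \frac{1}{22637}\right) = \frac{6}{22637}$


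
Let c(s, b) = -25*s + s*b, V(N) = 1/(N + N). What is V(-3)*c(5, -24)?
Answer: 245/6 ≈ 40.833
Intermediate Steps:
V(N) = 1/(2*N)
c(s, b) = -25*s + b*s
V(-3)*c(5, -24) = ((½)/(-3))*(5*(-25 - 24)) = ((½)*(-⅓))*(5*(-49)) = -⅙*(-245) = 245/6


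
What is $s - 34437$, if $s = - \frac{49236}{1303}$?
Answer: $- \frac{44920647}{1303} \approx -34475.0$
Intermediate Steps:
$s = - \frac{49236}{1303}$ ($s = \left(-49236\right) \frac{1}{1303} = - \frac{49236}{1303} \approx -37.787$)
$s - 34437 = - \frac{49236}{1303} - 34437 = - \frac{44920647}{1303}$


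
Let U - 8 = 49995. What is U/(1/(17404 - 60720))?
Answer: -2165929948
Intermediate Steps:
U = 50003 (U = 8 + 49995 = 50003)
U/(1/(17404 - 60720)) = 50003/(1/(17404 - 60720)) = 50003/(1/(-43316)) = 50003/(-1/43316) = 50003*(-43316) = -2165929948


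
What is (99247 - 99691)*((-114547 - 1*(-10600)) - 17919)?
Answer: 54108504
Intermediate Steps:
(99247 - 99691)*((-114547 - 1*(-10600)) - 17919) = -444*((-114547 + 10600) - 17919) = -444*(-103947 - 17919) = -444*(-121866) = 54108504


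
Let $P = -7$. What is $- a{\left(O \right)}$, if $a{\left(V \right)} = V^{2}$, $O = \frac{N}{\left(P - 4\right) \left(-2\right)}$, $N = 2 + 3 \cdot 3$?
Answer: $- \frac{1}{4} \approx -0.25$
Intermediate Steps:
$N = 11$ ($N = 2 + 9 = 11$)
$O = \frac{1}{2}$ ($O = \frac{11}{\left(-7 - 4\right) \left(-2\right)} = \frac{11}{\left(-11\right) \left(-2\right)} = \frac{11}{22} = 11 \cdot \frac{1}{22} = \frac{1}{2} \approx 0.5$)
$- a{\left(O \right)} = - \frac{1}{4}$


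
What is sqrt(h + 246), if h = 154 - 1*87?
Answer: sqrt(313) ≈ 17.692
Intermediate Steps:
h = 67 (h = 154 - 87 = 67)
sqrt(h + 246) = sqrt(67 + 246) = sqrt(313)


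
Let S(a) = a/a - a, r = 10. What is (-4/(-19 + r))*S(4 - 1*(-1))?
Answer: -16/9 ≈ -1.7778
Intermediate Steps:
S(a) = 1 - a
(-4/(-19 + r))*S(4 - 1*(-1)) = (-4/(-19 + 10))*(1 - (4 - 1*(-1))) = (-4/(-9))*(1 - (4 + 1)) = (-⅑*(-4))*(1 - 1*5) = 4*(1 - 5)/9 = (4/9)*(-4) = -16/9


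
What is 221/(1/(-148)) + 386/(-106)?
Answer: -1733717/53 ≈ -32712.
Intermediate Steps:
221/(1/(-148)) + 386/(-106) = 221/(-1/148) + 386*(-1/106) = 221*(-148) - 193/53 = -32708 - 193/53 = -1733717/53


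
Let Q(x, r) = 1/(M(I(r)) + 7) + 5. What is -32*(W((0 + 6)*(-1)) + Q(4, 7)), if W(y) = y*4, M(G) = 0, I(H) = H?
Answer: 4224/7 ≈ 603.43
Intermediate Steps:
Q(x, r) = 36/7 (Q(x, r) = 1/(0 + 7) + 5 = 1/7 + 5 = ⅐ + 5 = 36/7)
W(y) = 4*y
-32*(W((0 + 6)*(-1)) + Q(4, 7)) = -32*(4*((0 + 6)*(-1)) + 36/7) = -32*(4*(6*(-1)) + 36/7) = -32*(4*(-6) + 36/7) = -32*(-24 + 36/7) = -32*(-132/7) = 4224/7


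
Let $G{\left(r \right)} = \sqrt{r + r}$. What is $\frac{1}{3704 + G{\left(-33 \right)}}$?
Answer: $\frac{1852}{6859841} - \frac{i \sqrt{66}}{13719682} \approx 0.00026998 - 5.9214 \cdot 10^{-7} i$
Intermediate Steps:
$G{\left(r \right)} = \sqrt{2} \sqrt{r}$ ($G{\left(r \right)} = \sqrt{2 r} = \sqrt{2} \sqrt{r}$)
$\frac{1}{3704 + G{\left(-33 \right)}} = \frac{1}{3704 + \sqrt{2} \sqrt{-33}} = \frac{1}{3704 + \sqrt{2} i \sqrt{33}} = \frac{1}{3704 + i \sqrt{66}}$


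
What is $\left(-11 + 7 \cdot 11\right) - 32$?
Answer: $34$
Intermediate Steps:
$\left(-11 + 7 \cdot 11\right) - 32 = \left(-11 + 77\right) - 32 = 66 - 32 = 34$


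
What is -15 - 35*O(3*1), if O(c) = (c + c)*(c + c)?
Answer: -1275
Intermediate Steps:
O(c) = 4*c² (O(c) = (2*c)*(2*c) = 4*c²)
-15 - 35*O(3*1) = -15 - 140*(3*1)² = -15 - 140*3² = -15 - 140*9 = -15 - 35*36 = -15 - 1260 = -1275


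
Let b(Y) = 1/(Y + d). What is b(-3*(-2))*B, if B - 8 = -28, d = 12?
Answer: -10/9 ≈ -1.1111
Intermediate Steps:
B = -20 (B = 8 - 28 = -20)
b(Y) = 1/(12 + Y) (b(Y) = 1/(Y + 12) = 1/(12 + Y))
b(-3*(-2))*B = -20/(12 - 3*(-2)) = -20/(12 + 6) = -20/18 = (1/18)*(-20) = -10/9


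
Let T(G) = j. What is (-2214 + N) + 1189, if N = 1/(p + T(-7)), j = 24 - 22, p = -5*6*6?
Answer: -182451/178 ≈ -1025.0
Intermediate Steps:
p = -180 (p = -30*6 = -180)
j = 2
T(G) = 2
N = -1/178 (N = 1/(-180 + 2) = 1/(-178) = -1/178 ≈ -0.0056180)
(-2214 + N) + 1189 = (-2214 - 1/178) + 1189 = -394093/178 + 1189 = -182451/178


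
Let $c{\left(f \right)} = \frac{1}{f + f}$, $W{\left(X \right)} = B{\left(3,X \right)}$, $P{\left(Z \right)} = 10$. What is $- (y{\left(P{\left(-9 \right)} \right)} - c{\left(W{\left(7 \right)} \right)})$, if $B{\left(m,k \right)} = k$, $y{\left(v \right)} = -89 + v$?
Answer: $\frac{1107}{14} \approx 79.071$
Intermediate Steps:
$W{\left(X \right)} = X$
$c{\left(f \right)} = \frac{1}{2 f}$
$- (y{\left(P{\left(-9 \right)} \right)} - c{\left(W{\left(7 \right)} \right)}) = - (\left(-89 + 10\right) - \frac{1}{2 \cdot 7}) = - (-79 - \frac{1}{2} \cdot \frac{1}{7}) = - (-79 - \frac{1}{14}) = \left(-1\right) \left(- \frac{1107}{14}\right) = \frac{1107}{14}$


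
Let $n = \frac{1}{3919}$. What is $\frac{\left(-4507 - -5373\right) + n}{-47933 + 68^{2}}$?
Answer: $- \frac{3393855}{169727971} \approx -0.019996$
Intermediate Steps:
$n = \frac{1}{3919} \approx 0.00025517$
$\frac{\left(-4507 - -5373\right) + n}{-47933 + 68^{2}} = \frac{\left(-4507 - -5373\right) + \frac{1}{3919}}{-47933 + 68^{2}} = \frac{\left(-4507 + 5373\right) + \frac{1}{3919}}{-47933 + 4624} = \frac{866 + \frac{1}{3919}}{-43309} = \frac{3393855}{3919} \left(- \frac{1}{43309}\right) = - \frac{3393855}{169727971}$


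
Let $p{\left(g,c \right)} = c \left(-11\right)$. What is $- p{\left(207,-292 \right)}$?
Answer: $-3212$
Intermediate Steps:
$p{\left(g,c \right)} = - 11 c$
$- p{\left(207,-292 \right)} = - \left(-11\right) \left(-292\right) = \left(-1\right) 3212 = -3212$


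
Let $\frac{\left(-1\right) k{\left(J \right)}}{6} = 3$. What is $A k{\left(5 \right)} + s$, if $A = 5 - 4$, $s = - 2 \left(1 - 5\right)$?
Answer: $-10$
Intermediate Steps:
$k{\left(J \right)} = -18$ ($k{\left(J \right)} = \left(-6\right) 3 = -18$)
$s = 8$ ($s = - 2 \left(1 - 5\right) = \left(-2\right) \left(-4\right) = 8$)
$A = 1$
$A k{\left(5 \right)} + s = 1 \left(-18\right) + 8 = -18 + 8 = -10$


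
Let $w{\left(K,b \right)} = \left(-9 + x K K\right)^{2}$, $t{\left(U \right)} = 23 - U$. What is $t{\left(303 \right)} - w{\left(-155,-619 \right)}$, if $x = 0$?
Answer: $-361$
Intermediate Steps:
$w{\left(K,b \right)} = 81$ ($w{\left(K,b \right)} = \left(-9 + 0 K K\right)^{2} = \left(-9 + 0 K\right)^{2} = \left(-9 + 0\right)^{2} = \left(-9\right)^{2} = 81$)
$t{\left(303 \right)} - w{\left(-155,-619 \right)} = \left(23 - 303\right) - 81 = -280 - 81 = -361$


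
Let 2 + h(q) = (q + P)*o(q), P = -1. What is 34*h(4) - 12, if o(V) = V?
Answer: 328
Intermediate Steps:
h(q) = -2 + q*(-1 + q) (h(q) = -2 + (q - 1)*q = -2 + (-1 + q)*q = -2 + q*(-1 + q))
34*h(4) - 12 = 34*(-2 + 4² - 1*4) - 12 = 34*(-2 + 16 - 4) - 12 = 34*10 - 12 = 340 - 12 = 328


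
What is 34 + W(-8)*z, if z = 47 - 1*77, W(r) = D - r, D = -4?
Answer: -86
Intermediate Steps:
W(r) = -4 - r
z = -30 (z = 47 - 77 = -30)
34 + W(-8)*z = 34 + (-4 - 1*(-8))*(-30) = 34 + (-4 + 8)*(-30) = 34 + 4*(-30) = 34 - 120 = -86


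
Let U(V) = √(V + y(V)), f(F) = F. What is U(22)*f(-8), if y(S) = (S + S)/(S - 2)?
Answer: -88*√5/5 ≈ -39.355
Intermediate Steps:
y(S) = 2*S/(-2 + S) (y(S) = (2*S)/(-2 + S) = 2*S/(-2 + S))
U(V) = √(V + 2*V/(-2 + V))
U(22)*f(-8) = √(22²/(-2 + 22))*(-8) = √(484/20)*(-8) = √(484*(1/20))*(-8) = √(121/5)*(-8) = (11*√5/5)*(-8) = -88*√5/5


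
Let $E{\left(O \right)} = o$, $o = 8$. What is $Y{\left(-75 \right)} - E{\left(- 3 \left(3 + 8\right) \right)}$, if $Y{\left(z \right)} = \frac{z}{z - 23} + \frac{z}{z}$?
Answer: $- \frac{611}{98} \approx -6.2347$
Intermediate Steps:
$E{\left(O \right)} = 8$
$Y{\left(z \right)} = 1 + \frac{z}{-23 + z}$ ($Y{\left(z \right)} = \frac{z}{z - 23} + 1 = \frac{z}{-23 + z} + 1 = 1 + \frac{z}{-23 + z}$)
$Y{\left(-75 \right)} - E{\left(- 3 \left(3 + 8\right) \right)} = \frac{-23 + 2 \left(-75\right)}{-23 - 75} - 8 = \frac{-23 - 150}{-98} - 8 = \left(- \frac{1}{98}\right) \left(-173\right) - 8 = \frac{173}{98} - 8 = - \frac{611}{98}$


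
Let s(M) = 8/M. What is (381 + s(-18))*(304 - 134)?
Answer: 582250/9 ≈ 64694.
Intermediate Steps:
(381 + s(-18))*(304 - 134) = (381 + 8/(-18))*(304 - 134) = (381 + 8*(-1/18))*170 = (381 - 4/9)*170 = (3425/9)*170 = 582250/9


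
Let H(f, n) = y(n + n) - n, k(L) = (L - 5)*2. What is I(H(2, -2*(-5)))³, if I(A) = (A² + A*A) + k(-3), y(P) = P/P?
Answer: 3112136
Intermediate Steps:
k(L) = -10 + 2*L (k(L) = (-5 + L)*2 = -10 + 2*L)
y(P) = 1
H(f, n) = 1 - n
I(A) = -16 + 2*A² (I(A) = (A² + A*A) + (-10 + 2*(-3)) = (A² + A²) + (-10 - 6) = 2*A² - 16 = -16 + 2*A²)
I(H(2, -2*(-5)))³ = (-16 + 2*(1 - (-2)*(-5))²)³ = (-16 + 2*(1 - 1*10)²)³ = (-16 + 2*(1 - 10)²)³ = (-16 + 2*(-9)²)³ = (-16 + 2*81)³ = (-16 + 162)³ = 146³ = 3112136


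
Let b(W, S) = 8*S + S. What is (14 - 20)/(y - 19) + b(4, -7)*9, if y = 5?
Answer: -3966/7 ≈ -566.57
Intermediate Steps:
b(W, S) = 9*S
(14 - 20)/(y - 19) + b(4, -7)*9 = (14 - 20)/(5 - 19) + (9*(-7))*9 = -6/(-14) - 63*9 = -6*(-1/14) - 567 = 3/7 - 567 = -3966/7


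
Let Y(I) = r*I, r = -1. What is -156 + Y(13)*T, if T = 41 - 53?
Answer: 0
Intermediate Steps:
T = -12
Y(I) = -I
-156 + Y(13)*T = -156 - 1*13*(-12) = -156 - 13*(-12) = -156 + 156 = 0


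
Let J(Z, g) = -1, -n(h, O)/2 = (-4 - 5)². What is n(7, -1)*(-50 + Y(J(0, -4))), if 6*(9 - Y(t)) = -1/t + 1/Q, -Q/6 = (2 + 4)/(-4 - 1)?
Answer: 26691/4 ≈ 6672.8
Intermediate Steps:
Q = 36/5 (Q = -6*(2 + 4)/(-4 - 1) = -36/(-5) = -36*(-1)/5 = -6*(-6/5) = 36/5 ≈ 7.2000)
n(h, O) = -162 (n(h, O) = -2*(-4 - 5)² = -2*(-9)² = -2*81 = -162)
Y(t) = 1939/216 + 1/(6*t) (Y(t) = 9 - (-1/t + 1/(36/5))/6 = 9 - (-1/t + 1*(5/36))/6 = 9 - (-1/t + 5/36)/6 = 9 - (5/36 - 1/t)/6 = 9 + (-5/216 + 1/(6*t)) = 1939/216 + 1/(6*t))
n(7, -1)*(-50 + Y(J(0, -4))) = -162*(-50 + (1/216)*(36 + 1939*(-1))/(-1)) = -162*(-50 + (1/216)*(-1)*(36 - 1939)) = -162*(-50 + (1/216)*(-1)*(-1903)) = -162*(-50 + 1903/216) = -162*(-8897/216) = 26691/4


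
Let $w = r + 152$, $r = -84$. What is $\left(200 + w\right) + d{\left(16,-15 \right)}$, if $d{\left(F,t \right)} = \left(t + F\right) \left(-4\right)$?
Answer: $264$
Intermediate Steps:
$w = 68$ ($w = -84 + 152 = 68$)
$d{\left(F,t \right)} = - 4 F - 4 t$ ($d{\left(F,t \right)} = \left(F + t\right) \left(-4\right) = - 4 F - 4 t$)
$\left(200 + w\right) + d{\left(16,-15 \right)} = \left(200 + 68\right) - 4 = 268 + \left(-64 + 60\right) = 268 - 4 = 264$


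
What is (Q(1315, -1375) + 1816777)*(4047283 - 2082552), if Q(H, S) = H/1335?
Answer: 953051167284782/267 ≈ 3.5695e+12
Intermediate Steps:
Q(H, S) = H/1335 (Q(H, S) = H*(1/1335) = H/1335)
(Q(1315, -1375) + 1816777)*(4047283 - 2082552) = ((1/1335)*1315 + 1816777)*(4047283 - 2082552) = (263/267 + 1816777)*1964731 = (485079722/267)*1964731 = 953051167284782/267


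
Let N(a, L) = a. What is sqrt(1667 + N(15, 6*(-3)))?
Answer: 29*sqrt(2) ≈ 41.012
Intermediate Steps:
sqrt(1667 + N(15, 6*(-3))) = sqrt(1667 + 15) = sqrt(1682) = 29*sqrt(2)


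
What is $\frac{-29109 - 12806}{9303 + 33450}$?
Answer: $- \frac{41915}{42753} \approx -0.9804$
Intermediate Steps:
$\frac{-29109 - 12806}{9303 + 33450} = - \frac{41915}{42753}$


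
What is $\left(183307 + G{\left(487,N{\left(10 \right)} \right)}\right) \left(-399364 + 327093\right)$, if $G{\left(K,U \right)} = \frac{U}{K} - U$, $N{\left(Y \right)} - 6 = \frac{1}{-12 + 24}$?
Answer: $- \frac{12902910573455}{974} \approx -1.3247 \cdot 10^{10}$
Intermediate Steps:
$N{\left(Y \right)} = \frac{73}{12}$ ($N{\left(Y \right)} = 6 + \frac{1}{-12 + 24} = 6 + \frac{1}{12} = \frac{73}{12}$)
$G{\left(K,U \right)} = - U + \frac{U}{K}$
$\left(183307 + G{\left(487,N{\left(10 \right)} \right)}\right) \left(-399364 + 327093\right) = \left(183307 + \left(\left(-1\right) \frac{73}{12} + \frac{73}{12 \cdot 487}\right)\right) \left(-399364 + 327093\right) = \left(183307 + \left(- \frac{73}{12} + \frac{73}{12} \cdot \frac{1}{487}\right)\right) \left(-72271\right) = \left(183307 + \left(- \frac{73}{12} + \frac{73}{5844}\right)\right) \left(-72271\right) = \left(183307 - \frac{5913}{974}\right) \left(-72271\right) = \frac{178535105}{974} \left(-72271\right) = - \frac{12902910573455}{974}$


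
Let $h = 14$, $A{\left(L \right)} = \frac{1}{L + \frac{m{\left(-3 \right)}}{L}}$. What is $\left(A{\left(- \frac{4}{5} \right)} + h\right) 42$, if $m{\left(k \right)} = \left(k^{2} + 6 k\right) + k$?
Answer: $\frac{41958}{71} \approx 590.96$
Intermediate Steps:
$m{\left(k \right)} = k^{2} + 7 k$
$A{\left(L \right)} = \frac{1}{L - \frac{12}{L}}$ ($A{\left(L \right)} = \frac{1}{L + \frac{\left(-3\right) \left(7 - 3\right)}{L}} = \frac{1}{L + \frac{\left(-3\right) 4}{L}} = \frac{1}{L - \frac{12}{L}}$)
$\left(A{\left(- \frac{4}{5} \right)} + h\right) 42 = \left(\frac{\left(-4\right) \frac{1}{5}}{-12 + \left(- \frac{4}{5}\right)^{2}} + 14\right) 42 = \left(\frac{\left(-4\right) \frac{1}{5}}{-12 + \left(\left(-4\right) \frac{1}{5}\right)^{2}} + 14\right) 42 = \left(- \frac{4}{5 \left(-12 + \left(- \frac{4}{5}\right)^{2}\right)} + 14\right) 42 = \left(- \frac{4}{5 \left(-12 + \frac{16}{25}\right)} + 14\right) 42 = \left(- \frac{4}{5 \left(- \frac{284}{25}\right)} + 14\right) 42 = \left(\left(- \frac{4}{5}\right) \left(- \frac{25}{284}\right) + 14\right) 42 = \left(\frac{5}{71} + 14\right) 42 = \frac{999}{71} \cdot 42 = \frac{41958}{71}$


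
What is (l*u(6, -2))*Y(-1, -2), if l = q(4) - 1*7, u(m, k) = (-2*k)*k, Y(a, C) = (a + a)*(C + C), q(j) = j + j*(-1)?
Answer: 448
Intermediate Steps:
q(j) = 0 (q(j) = j - j = 0)
Y(a, C) = 4*C*a (Y(a, C) = (2*a)*(2*C) = 4*C*a)
u(m, k) = -2*k**2
l = -7 (l = 0 - 1*7 = 0 - 7 = -7)
(l*u(6, -2))*Y(-1, -2) = (-(-14)*(-2)**2)*(4*(-2)*(-1)) = -(-14)*4*8 = -7*(-8)*8 = 56*8 = 448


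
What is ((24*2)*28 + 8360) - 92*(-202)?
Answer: 28288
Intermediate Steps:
((24*2)*28 + 8360) - 92*(-202) = (48*28 + 8360) + 18584 = (1344 + 8360) + 18584 = 9704 + 18584 = 28288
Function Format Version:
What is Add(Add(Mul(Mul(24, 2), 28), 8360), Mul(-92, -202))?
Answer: 28288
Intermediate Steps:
Add(Add(Mul(Mul(24, 2), 28), 8360), Mul(-92, -202)) = Add(Add(Mul(48, 28), 8360), 18584) = Add(Add(1344, 8360), 18584) = Add(9704, 18584) = 28288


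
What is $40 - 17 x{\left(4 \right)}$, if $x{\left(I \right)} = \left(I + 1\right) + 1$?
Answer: $-62$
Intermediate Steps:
$x{\left(I \right)} = 2 + I$ ($x{\left(I \right)} = \left(1 + I\right) + 1 = 2 + I$)
$40 - 17 x{\left(4 \right)} = 40 - 17 \left(2 + 4\right) = 40 - 102 = -62$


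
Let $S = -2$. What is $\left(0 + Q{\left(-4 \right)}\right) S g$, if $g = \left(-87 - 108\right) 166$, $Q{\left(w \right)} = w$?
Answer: $-258960$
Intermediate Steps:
$g = -32370$ ($g = \left(-195\right) 166 = -32370$)
$\left(0 + Q{\left(-4 \right)}\right) S g = \left(0 - 4\right) \left(-2\right) \left(-32370\right) = \left(-4\right) \left(-2\right) \left(-32370\right) = 8 \left(-32370\right) = -258960$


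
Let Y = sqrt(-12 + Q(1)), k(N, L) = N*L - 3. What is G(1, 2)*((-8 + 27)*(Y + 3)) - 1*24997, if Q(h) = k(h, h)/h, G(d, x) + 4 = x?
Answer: -25111 - 38*I*sqrt(14) ≈ -25111.0 - 142.18*I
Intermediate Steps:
k(N, L) = -3 + L*N (k(N, L) = L*N - 3 = -3 + L*N)
G(d, x) = -4 + x
Q(h) = (-3 + h**2)/h (Q(h) = (-3 + h*h)/h = (-3 + h**2)/h)
Y = I*sqrt(14) (Y = sqrt(-12 + (1 - 3/1)) = sqrt(-12 + (1 - 3*1)) = sqrt(-12 + (1 - 3)) = sqrt(-12 - 2) = sqrt(-14) = I*sqrt(14) ≈ 3.7417*I)
G(1, 2)*((-8 + 27)*(Y + 3)) - 1*24997 = (-4 + 2)*((-8 + 27)*(I*sqrt(14) + 3)) - 1*24997 = -38*(3 + I*sqrt(14)) - 24997 = -2*(57 + 19*I*sqrt(14)) - 24997 = (-114 - 38*I*sqrt(14)) - 24997 = -25111 - 38*I*sqrt(14)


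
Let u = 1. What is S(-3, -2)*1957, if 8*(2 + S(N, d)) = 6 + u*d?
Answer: -5871/2 ≈ -2935.5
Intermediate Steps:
S(N, d) = -5/4 + d/8 (S(N, d) = -2 + (6 + 1*d)/8 = -2 + (6 + d)/8 = -2 + (¾ + d/8) = -5/4 + d/8)
S(-3, -2)*1957 = (-5/4 + (⅛)*(-2))*1957 = (-5/4 - ¼)*1957 = -3/2*1957 = -5871/2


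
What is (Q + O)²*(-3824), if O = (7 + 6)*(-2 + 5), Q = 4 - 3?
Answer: -6118400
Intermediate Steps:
Q = 1
O = 39 (O = 13*3 = 39)
(Q + O)²*(-3824) = (1 + 39)²*(-3824) = 40²*(-3824) = 1600*(-3824) = -6118400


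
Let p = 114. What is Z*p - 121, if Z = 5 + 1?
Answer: 563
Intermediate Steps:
Z = 6
Z*p - 121 = 6*114 - 121 = 684 - 121 = 563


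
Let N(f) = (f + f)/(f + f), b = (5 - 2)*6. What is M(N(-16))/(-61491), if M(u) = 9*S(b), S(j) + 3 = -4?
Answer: 21/20497 ≈ 0.0010245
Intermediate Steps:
b = 18 (b = 3*6 = 18)
S(j) = -7 (S(j) = -3 - 4 = -7)
N(f) = 1 (N(f) = (2*f)/((2*f)) = (2*f)*(1/(2*f)) = 1)
M(u) = -63 (M(u) = 9*(-7) = -63)
M(N(-16))/(-61491) = -63/(-61491) = -63*(-1/61491) = 21/20497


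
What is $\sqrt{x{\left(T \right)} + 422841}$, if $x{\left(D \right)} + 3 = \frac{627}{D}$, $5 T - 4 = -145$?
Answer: $\frac{\sqrt{934000027}}{47} \approx 650.24$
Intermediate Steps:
$T = - \frac{141}{5}$ ($T = \frac{4}{5} + \frac{1}{5} \left(-145\right) = \frac{4}{5} - 29 = - \frac{141}{5} \approx -28.2$)
$x{\left(D \right)} = -3 + \frac{627}{D}$
$\sqrt{x{\left(T \right)} + 422841} = \sqrt{\left(-3 + \frac{627}{- \frac{141}{5}}\right) + 422841} = \sqrt{\left(-3 + 627 \left(- \frac{5}{141}\right)\right) + 422841} = \sqrt{\left(-3 - \frac{1045}{47}\right) + 422841} = \sqrt{- \frac{1186}{47} + 422841} = \sqrt{\frac{19872341}{47}} = \frac{\sqrt{934000027}}{47}$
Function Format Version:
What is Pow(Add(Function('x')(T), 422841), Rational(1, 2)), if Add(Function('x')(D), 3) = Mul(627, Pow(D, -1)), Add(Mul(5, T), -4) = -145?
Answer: Mul(Rational(1, 47), Pow(934000027, Rational(1, 2))) ≈ 650.24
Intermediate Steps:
T = Rational(-141, 5) (T = Add(Rational(4, 5), Mul(Rational(1, 5), -145)) = Add(Rational(4, 5), -29) = Rational(-141, 5) ≈ -28.200)
Function('x')(D) = Add(-3, Mul(627, Pow(D, -1)))
Pow(Add(Function('x')(T), 422841), Rational(1, 2)) = Pow(Add(Add(-3, Mul(627, Pow(Rational(-141, 5), -1))), 422841), Rational(1, 2)) = Pow(Add(Add(-3, Mul(627, Rational(-5, 141))), 422841), Rational(1, 2)) = Pow(Add(Add(-3, Rational(-1045, 47)), 422841), Rational(1, 2)) = Pow(Add(Rational(-1186, 47), 422841), Rational(1, 2)) = Pow(Rational(19872341, 47), Rational(1, 2)) = Mul(Rational(1, 47), Pow(934000027, Rational(1, 2)))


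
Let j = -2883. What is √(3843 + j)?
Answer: 8*√15 ≈ 30.984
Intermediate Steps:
√(3843 + j) = √(3843 - 2883) = √960 = 8*√15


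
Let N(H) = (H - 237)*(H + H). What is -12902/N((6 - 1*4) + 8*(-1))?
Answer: -6451/1458 ≈ -4.4246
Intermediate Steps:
N(H) = 2*H*(-237 + H) (N(H) = (-237 + H)*(2*H) = 2*H*(-237 + H))
-12902/N((6 - 1*4) + 8*(-1)) = -12902*1/(2*(-237 + ((6 - 1*4) + 8*(-1)))*((6 - 1*4) + 8*(-1))) = -12902*1/(2*(-237 + ((6 - 4) - 8))*((6 - 4) - 8)) = -12902*1/(2*(-237 + (2 - 8))*(2 - 8)) = -12902*(-1/(12*(-237 - 6))) = -12902/(2*(-6)*(-243)) = -12902/2916 = -12902*1/2916 = -6451/1458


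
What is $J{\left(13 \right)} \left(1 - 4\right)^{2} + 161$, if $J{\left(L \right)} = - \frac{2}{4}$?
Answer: $\frac{313}{2} \approx 156.5$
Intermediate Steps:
$J{\left(L \right)} = - \frac{1}{2}$ ($J{\left(L \right)} = \left(-2\right) \frac{1}{4} = - \frac{1}{2}$)
$J{\left(13 \right)} \left(1 - 4\right)^{2} + 161 = - \frac{\left(1 - 4\right)^{2}}{2} + 161 = - \frac{\left(-3\right)^{2}}{2} + 161 = \left(- \frac{1}{2}\right) 9 + 161 = - \frac{9}{2} + 161 = \frac{313}{2}$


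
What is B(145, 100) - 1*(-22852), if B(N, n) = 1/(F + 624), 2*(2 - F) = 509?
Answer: 16979038/743 ≈ 22852.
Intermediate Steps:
F = -505/2 (F = 2 - ½*509 = 2 - 509/2 = -505/2 ≈ -252.50)
B(N, n) = 2/743 (B(N, n) = 1/(-505/2 + 624) = 1/(743/2) = 2/743)
B(145, 100) - 1*(-22852) = 2/743 - 1*(-22852) = 2/743 + 22852 = 16979038/743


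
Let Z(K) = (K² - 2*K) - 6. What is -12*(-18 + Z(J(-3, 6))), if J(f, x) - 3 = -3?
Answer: 288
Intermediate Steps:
J(f, x) = 0 (J(f, x) = 3 - 3 = 0)
Z(K) = -6 + K² - 2*K
-12*(-18 + Z(J(-3, 6))) = -12*(-18 + (-6 + 0² - 2*0)) = -12*(-18 + (-6 + 0 + 0)) = -12*(-18 - 6) = -12*(-24) = 288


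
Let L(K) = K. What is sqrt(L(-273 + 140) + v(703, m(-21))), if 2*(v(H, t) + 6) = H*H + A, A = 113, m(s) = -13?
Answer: sqrt(247022) ≈ 497.01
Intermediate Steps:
v(H, t) = 101/2 + H**2/2 (v(H, t) = -6 + (H*H + 113)/2 = -6 + (H**2 + 113)/2 = -6 + (113 + H**2)/2 = -6 + (113/2 + H**2/2) = 101/2 + H**2/2)
sqrt(L(-273 + 140) + v(703, m(-21))) = sqrt((-273 + 140) + (101/2 + (1/2)*703**2)) = sqrt(-133 + (101/2 + (1/2)*494209)) = sqrt(-133 + (101/2 + 494209/2)) = sqrt(-133 + 247155) = sqrt(247022)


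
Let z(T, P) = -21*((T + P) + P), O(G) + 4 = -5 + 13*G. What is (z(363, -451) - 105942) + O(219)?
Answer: -91785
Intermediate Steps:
O(G) = -9 + 13*G (O(G) = -4 + (-5 + 13*G) = -9 + 13*G)
z(T, P) = -42*P - 21*T (z(T, P) = -21*((P + T) + P) = -21*(T + 2*P) = -42*P - 21*T)
(z(363, -451) - 105942) + O(219) = ((-42*(-451) - 21*363) - 105942) + (-9 + 13*219) = ((18942 - 7623) - 105942) + (-9 + 2847) = (11319 - 105942) + 2838 = -94623 + 2838 = -91785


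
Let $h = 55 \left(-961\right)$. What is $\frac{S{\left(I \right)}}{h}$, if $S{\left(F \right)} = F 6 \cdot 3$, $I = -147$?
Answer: $\frac{2646}{52855} \approx 0.050061$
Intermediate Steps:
$h = -52855$
$S{\left(F \right)} = 18 F$ ($S{\left(F \right)} = 6 F 3 = 18 F$)
$\frac{S{\left(I \right)}}{h} = \frac{18 \left(-147\right)}{-52855} = \left(-2646\right) \left(- \frac{1}{52855}\right) = \frac{2646}{52855}$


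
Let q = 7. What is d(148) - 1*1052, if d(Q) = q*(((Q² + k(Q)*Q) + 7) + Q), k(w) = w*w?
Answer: 22845905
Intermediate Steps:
k(w) = w²
d(Q) = 49 + 7*Q + 7*Q² + 7*Q³ (d(Q) = 7*(((Q² + Q²*Q) + 7) + Q) = 7*(((Q² + Q³) + 7) + Q) = 7*((7 + Q² + Q³) + Q) = 7*(7 + Q + Q² + Q³) = 49 + 7*Q + 7*Q² + 7*Q³)
d(148) - 1*1052 = (49 + 7*148 + 7*148² + 7*148³) - 1*1052 = (49 + 1036 + 7*21904 + 7*3241792) - 1052 = (49 + 1036 + 153328 + 22692544) - 1052 = 22846957 - 1052 = 22845905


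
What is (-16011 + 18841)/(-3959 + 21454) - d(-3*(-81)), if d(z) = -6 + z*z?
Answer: -206590891/3499 ≈ -59043.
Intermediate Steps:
d(z) = -6 + z²
(-16011 + 18841)/(-3959 + 21454) - d(-3*(-81)) = (-16011 + 18841)/(-3959 + 21454) - (-6 + (-3*(-81))²) = 2830/17495 - (-6 + 243²) = 2830*(1/17495) - (-6 + 59049) = 566/3499 - 1*59043 = 566/3499 - 59043 = -206590891/3499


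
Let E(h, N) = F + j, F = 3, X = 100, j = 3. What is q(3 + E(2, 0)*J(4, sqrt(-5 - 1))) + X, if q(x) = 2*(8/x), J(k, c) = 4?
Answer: 2716/27 ≈ 100.59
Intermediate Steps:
E(h, N) = 6 (E(h, N) = 3 + 3 = 6)
q(x) = 16/x
q(3 + E(2, 0)*J(4, sqrt(-5 - 1))) + X = 16/(3 + 6*4) + 100 = 16/(3 + 24) + 100 = 16/27 + 100 = 2716/27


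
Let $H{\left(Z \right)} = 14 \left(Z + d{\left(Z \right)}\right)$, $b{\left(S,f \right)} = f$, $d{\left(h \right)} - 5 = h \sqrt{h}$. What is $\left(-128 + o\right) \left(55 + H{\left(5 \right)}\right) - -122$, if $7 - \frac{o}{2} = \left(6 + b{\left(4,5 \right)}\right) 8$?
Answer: $-56428 - 20300 \sqrt{5} \approx -1.0182 \cdot 10^{5}$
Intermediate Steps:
$d{\left(h \right)} = 5 + h^{\frac{3}{2}}$ ($d{\left(h \right)} = 5 + h \sqrt{h} = 5 + h^{\frac{3}{2}}$)
$H{\left(Z \right)} = 70 + 14 Z + 14 Z^{\frac{3}{2}}$ ($H{\left(Z \right)} = 14 \left(Z + \left(5 + Z^{\frac{3}{2}}\right)\right) = 14 \left(5 + Z + Z^{\frac{3}{2}}\right) = 70 + 14 Z + 14 Z^{\frac{3}{2}}$)
$o = -162$ ($o = 14 - 2 \left(6 + 5\right) 8 = 14 - 2 \cdot 11 \cdot 8 = 14 - 176 = -162$)
$\left(-128 + o\right) \left(55 + H{\left(5 \right)}\right) - -122 = \left(-128 - 162\right) \left(55 + \left(70 + 14 \cdot 5 + 14 \cdot 5^{\frac{3}{2}}\right)\right) - -122 = - 290 \left(55 + \left(70 + 70 + 14 \cdot 5 \sqrt{5}\right)\right) + 122 = - 290 \left(55 + \left(70 + 70 + 70 \sqrt{5}\right)\right) + 122 = - 290 \left(55 + \left(140 + 70 \sqrt{5}\right)\right) + 122 = - 290 \left(195 + 70 \sqrt{5}\right) + 122 = \left(-56550 - 20300 \sqrt{5}\right) + 122 = -56428 - 20300 \sqrt{5}$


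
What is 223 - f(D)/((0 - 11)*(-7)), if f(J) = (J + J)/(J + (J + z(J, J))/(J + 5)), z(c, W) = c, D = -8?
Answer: 17165/77 ≈ 222.92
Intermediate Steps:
f(J) = 2*J/(J + 2*J/(5 + J)) (f(J) = (J + J)/(J + (J + J)/(J + 5)) = (2*J)/(J + (2*J)/(5 + J)) = (2*J)/(J + 2*J/(5 + J)) = 2*J/(J + 2*J/(5 + J)))
223 - f(D)/((0 - 11)*(-7)) = 223 - 2*(5 - 8)/(7 - 8)/((0 - 11)*(-7)) = 223 - 2*(-3)/(-1)/((-11*(-7))) = 223 - 2*(-1)*(-3)/77 = 223 - 6/77 = 17165/77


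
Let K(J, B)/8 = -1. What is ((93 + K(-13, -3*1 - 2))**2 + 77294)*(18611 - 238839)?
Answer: -18613450332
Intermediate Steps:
K(J, B) = -8 (K(J, B) = 8*(-1) = -8)
((93 + K(-13, -3*1 - 2))**2 + 77294)*(18611 - 238839) = ((93 - 8)**2 + 77294)*(18611 - 238839) = (85**2 + 77294)*(-220228) = (7225 + 77294)*(-220228) = 84519*(-220228) = -18613450332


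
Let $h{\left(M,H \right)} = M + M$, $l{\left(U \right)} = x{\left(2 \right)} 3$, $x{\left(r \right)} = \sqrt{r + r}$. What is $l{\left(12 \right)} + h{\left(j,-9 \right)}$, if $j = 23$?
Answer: $52$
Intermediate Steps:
$x{\left(r \right)} = \sqrt{2} \sqrt{r}$ ($x{\left(r \right)} = \sqrt{2 r} = \sqrt{2} \sqrt{r}$)
$l{\left(U \right)} = 6$ ($l{\left(U \right)} = \sqrt{2} \sqrt{2} \cdot 3 = 2 \cdot 3 = 6$)
$h{\left(M,H \right)} = 2 M$
$l{\left(12 \right)} + h{\left(j,-9 \right)} = 6 + 2 \cdot 23 = 6 + 46 = 52$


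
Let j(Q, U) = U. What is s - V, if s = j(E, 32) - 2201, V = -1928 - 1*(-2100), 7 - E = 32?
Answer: -2341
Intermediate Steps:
E = -25 (E = 7 - 1*32 = 7 - 32 = -25)
V = 172 (V = -1928 + 2100 = 172)
s = -2169 (s = 32 - 2201 = -2169)
s - V = -2169 - 1*172 = -2169 - 172 = -2341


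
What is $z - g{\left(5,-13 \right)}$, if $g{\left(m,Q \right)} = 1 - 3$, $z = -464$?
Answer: $-462$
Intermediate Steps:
$g{\left(m,Q \right)} = -2$ ($g{\left(m,Q \right)} = 1 - 3 = -2$)
$z - g{\left(5,-13 \right)} = -464 - -2 = -464 + 2 = -462$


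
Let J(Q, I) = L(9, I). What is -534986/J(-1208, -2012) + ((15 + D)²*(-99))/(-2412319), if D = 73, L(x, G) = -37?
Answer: 1290585258806/89255803 ≈ 14459.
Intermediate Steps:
J(Q, I) = -37
-534986/J(-1208, -2012) + ((15 + D)²*(-99))/(-2412319) = -534986/(-37) + ((15 + 73)²*(-99))/(-2412319) = -534986*(-1/37) + (88²*(-99))*(-1/2412319) = 534986/37 + (7744*(-99))*(-1/2412319) = 534986/37 - 766656*(-1/2412319) = 534986/37 + 766656/2412319 = 1290585258806/89255803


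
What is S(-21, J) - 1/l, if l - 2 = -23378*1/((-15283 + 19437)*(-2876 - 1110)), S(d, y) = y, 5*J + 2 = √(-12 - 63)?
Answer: -74533676/82847665 + I*√3 ≈ -0.89965 + 1.732*I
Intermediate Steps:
J = -⅖ + I*√3 (J = -⅖ + √(-12 - 63)/5 = -⅖ + √(-75)/5 = -⅖ + (5*I*√3)/5 = -⅖ + I*√3 ≈ -0.4 + 1.732*I)
l = 16569533/8278922 (l = 2 - 23378*1/((-15283 + 19437)*(-2876 - 1110)) = 2 - 23378/((-3986*4154)) = 2 - 23378/(-16557844) = 2 - 23378*(-1/16557844) = 2 + 11689/8278922 = 16569533/8278922 ≈ 2.0014)
S(-21, J) - 1/l = (-⅖ + I*√3) - 1/16569533/8278922 = (-⅖ + I*√3) - 1*8278922/16569533 = (-⅖ + I*√3) - 8278922/16569533 = -74533676/82847665 + I*√3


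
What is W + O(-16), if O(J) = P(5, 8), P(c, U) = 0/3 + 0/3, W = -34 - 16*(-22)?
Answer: 318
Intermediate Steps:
W = 318 (W = -34 + 352 = 318)
P(c, U) = 0 (P(c, U) = 0*(1/3) + 0*(1/3) = 0 + 0 = 0)
O(J) = 0
W + O(-16) = 318 + 0 = 318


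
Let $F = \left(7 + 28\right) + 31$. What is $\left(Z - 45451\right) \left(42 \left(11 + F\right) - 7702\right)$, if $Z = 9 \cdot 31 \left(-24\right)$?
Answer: $232992796$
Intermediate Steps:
$Z = -6696$ ($Z = 279 \left(-24\right) = -6696$)
$F = 66$ ($F = 35 + 31 = 66$)
$\left(Z - 45451\right) \left(42 \left(11 + F\right) - 7702\right) = \left(-6696 - 45451\right) \left(42 \left(11 + 66\right) - 7702\right) = - 52147 \left(42 \cdot 77 - 7702\right) = - 52147 \left(3234 - 7702\right) = \left(-52147\right) \left(-4468\right) = 232992796$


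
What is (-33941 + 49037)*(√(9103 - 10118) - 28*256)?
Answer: -108208128 + 15096*I*√1015 ≈ -1.0821e+8 + 4.8094e+5*I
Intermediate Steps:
(-33941 + 49037)*(√(9103 - 10118) - 28*256) = 15096*(√(-1015) - 7168) = 15096*(I*√1015 - 7168) = 15096*(-7168 + I*√1015) = -108208128 + 15096*I*√1015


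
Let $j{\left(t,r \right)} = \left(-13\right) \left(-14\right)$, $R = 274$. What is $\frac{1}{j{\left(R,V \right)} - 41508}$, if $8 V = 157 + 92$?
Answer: $- \frac{1}{41326} \approx -2.4198 \cdot 10^{-5}$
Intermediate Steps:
$V = \frac{249}{8}$ ($V = \frac{157 + 92}{8} = \frac{1}{8} \cdot 249 = \frac{249}{8} \approx 31.125$)
$j{\left(t,r \right)} = 182$
$\frac{1}{j{\left(R,V \right)} - 41508} = \frac{1}{182 - 41508} = \frac{1}{-41326} = - \frac{1}{41326}$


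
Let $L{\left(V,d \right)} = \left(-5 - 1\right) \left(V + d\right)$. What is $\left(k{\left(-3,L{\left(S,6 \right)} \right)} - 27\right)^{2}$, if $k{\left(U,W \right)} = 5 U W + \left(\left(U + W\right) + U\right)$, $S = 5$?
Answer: $793881$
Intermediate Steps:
$L{\left(V,d \right)} = - 6 V - 6 d$ ($L{\left(V,d \right)} = - 6 \left(V + d\right) = - 6 V - 6 d$)
$k{\left(U,W \right)} = W + 2 U + 5 U W$ ($k{\left(U,W \right)} = 5 U W + \left(W + 2 U\right) = W + 2 U + 5 U W$)
$\left(k{\left(-3,L{\left(S,6 \right)} \right)} - 27\right)^{2} = \left(\left(\left(\left(-6\right) 5 - 36\right) + 2 \left(-3\right) + 5 \left(-3\right) \left(\left(-6\right) 5 - 36\right)\right) - 27\right)^{2} = \left(\left(\left(-30 - 36\right) - 6 + 5 \left(-3\right) \left(-30 - 36\right)\right) - 27\right)^{2} = \left(\left(-66 - 6 + 5 \left(-3\right) \left(-66\right)\right) - 27\right)^{2} = \left(\left(-66 - 6 + 990\right) - 27\right)^{2} = \left(918 - 27\right)^{2} = 891^{2} = 793881$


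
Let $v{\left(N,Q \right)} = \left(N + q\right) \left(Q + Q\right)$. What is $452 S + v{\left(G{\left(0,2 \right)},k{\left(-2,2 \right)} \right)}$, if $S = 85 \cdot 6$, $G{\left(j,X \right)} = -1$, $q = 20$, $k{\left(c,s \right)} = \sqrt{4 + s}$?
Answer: $230520 + 38 \sqrt{6} \approx 2.3061 \cdot 10^{5}$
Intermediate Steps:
$v{\left(N,Q \right)} = 2 Q \left(20 + N\right)$ ($v{\left(N,Q \right)} = \left(N + 20\right) \left(Q + Q\right) = \left(20 + N\right) 2 Q = 2 Q \left(20 + N\right)$)
$S = 510$
$452 S + v{\left(G{\left(0,2 \right)},k{\left(-2,2 \right)} \right)} = 452 \cdot 510 + 2 \sqrt{4 + 2} \left(20 - 1\right) = 230520 + 2 \sqrt{6} \cdot 19 = 230520 + 38 \sqrt{6}$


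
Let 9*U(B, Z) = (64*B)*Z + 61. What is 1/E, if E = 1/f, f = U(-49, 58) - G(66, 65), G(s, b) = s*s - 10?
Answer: -24549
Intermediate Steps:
G(s, b) = -10 + s² (G(s, b) = s² - 10 = -10 + s²)
U(B, Z) = 61/9 + 64*B*Z/9 (U(B, Z) = ((64*B)*Z + 61)/9 = (64*B*Z + 61)/9 = (61 + 64*B*Z)/9 = 61/9 + 64*B*Z/9)
f = -24549 (f = (61/9 + (64/9)*(-49)*58) - (-10 + 66²) = (61/9 - 181888/9) - (-10 + 4356) = -20203 - 1*4346 = -20203 - 4346 = -24549)
E = -1/24549 (E = 1/(-24549) = -1/24549 ≈ -4.0735e-5)
1/E = 1/(-1/24549) = -24549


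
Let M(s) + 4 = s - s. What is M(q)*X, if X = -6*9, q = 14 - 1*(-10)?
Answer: 216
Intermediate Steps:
q = 24 (q = 14 + 10 = 24)
M(s) = -4 (M(s) = -4 + (s - s) = -4 + 0 = -4)
X = -54
M(q)*X = -4*(-54) = 216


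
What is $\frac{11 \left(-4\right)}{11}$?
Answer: $-4$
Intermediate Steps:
$\frac{11 \left(-4\right)}{11} = \left(-44\right) \frac{1}{11} = -4$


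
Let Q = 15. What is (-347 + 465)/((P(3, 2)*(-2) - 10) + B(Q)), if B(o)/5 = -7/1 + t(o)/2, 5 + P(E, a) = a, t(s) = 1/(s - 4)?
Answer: -2596/853 ≈ -3.0434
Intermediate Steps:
t(s) = 1/(-4 + s)
P(E, a) = -5 + a
B(o) = -35 + 5/(2*(-4 + o)) (B(o) = 5*(-7/1 + 1/((-4 + o)*2)) = 5*(-7*1 + (½)/(-4 + o)) = 5*(-7 + 1/(2*(-4 + o))) = -35 + 5/(2*(-4 + o)))
(-347 + 465)/((P(3, 2)*(-2) - 10) + B(Q)) = (-347 + 465)/(((-5 + 2)*(-2) - 10) + 5*(57 - 14*15)/(2*(-4 + 15))) = 118/((-3*(-2) - 10) + (5/2)*(57 - 210)/11) = 118/((6 - 10) + (5/2)*(1/11)*(-153)) = 118/(-4 - 765/22) = 118/(-853/22) = 118*(-22/853) = -2596/853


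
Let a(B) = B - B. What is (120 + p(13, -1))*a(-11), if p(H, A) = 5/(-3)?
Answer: 0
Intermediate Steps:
p(H, A) = -5/3 (p(H, A) = 5*(-1/3) = -5/3)
a(B) = 0
(120 + p(13, -1))*a(-11) = (120 - 5/3)*0 = (355/3)*0 = 0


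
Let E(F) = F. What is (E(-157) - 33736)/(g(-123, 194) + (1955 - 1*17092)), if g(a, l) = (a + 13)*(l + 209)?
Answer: 33893/59467 ≈ 0.56995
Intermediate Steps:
g(a, l) = (13 + a)*(209 + l)
(E(-157) - 33736)/(g(-123, 194) + (1955 - 1*17092)) = (-157 - 33736)/((2717 + 13*194 + 209*(-123) - 123*194) + (1955 - 1*17092)) = -33893/((2717 + 2522 - 25707 - 23862) + (1955 - 17092)) = -33893/(-44330 - 15137) = -33893/(-59467) = -33893*(-1/59467) = 33893/59467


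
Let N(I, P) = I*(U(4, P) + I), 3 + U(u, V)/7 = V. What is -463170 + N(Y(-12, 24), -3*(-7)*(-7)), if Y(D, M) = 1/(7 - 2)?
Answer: -11584499/25 ≈ -4.6338e+5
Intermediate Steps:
U(u, V) = -21 + 7*V
Y(D, M) = 1/5
N(I, P) = I*(-21 + I + 7*P) (N(I, P) = I*((-21 + 7*P) + I) = I*(-21 + I + 7*P))
-463170 + N(Y(-12, 24), -3*(-7)*(-7)) = -463170 + (-21 + 1/5 + 7*(-3*(-7)*(-7)))/5 = -463170 + (-21 + 1/5 + 7*(21*(-7)))/5 = -463170 + (-21 + 1/5 + 7*(-147))/5 = -463170 + (-21 + 1/5 - 1029)/5 = -463170 + (1/5)*(-5249/5) = -463170 - 5249/25 = -11584499/25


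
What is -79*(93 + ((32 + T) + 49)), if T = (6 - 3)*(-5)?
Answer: -12561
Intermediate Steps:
T = -15 (T = 3*(-5) = -15)
-79*(93 + ((32 + T) + 49)) = -79*(93 + ((32 - 15) + 49)) = -79*(93 + (17 + 49)) = -79*(93 + 66) = -79*159 = -12561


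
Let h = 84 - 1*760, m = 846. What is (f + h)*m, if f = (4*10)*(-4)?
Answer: -707256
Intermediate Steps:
h = -676 (h = 84 - 760 = -676)
f = -160 (f = 40*(-4) = -160)
(f + h)*m = (-160 - 676)*846 = -836*846 = -707256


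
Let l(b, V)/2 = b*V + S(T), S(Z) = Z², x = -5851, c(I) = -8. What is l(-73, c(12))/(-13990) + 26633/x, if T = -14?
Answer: -38172323/8185549 ≈ -4.6634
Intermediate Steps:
l(b, V) = 392 + 2*V*b (l(b, V) = 2*(b*V + (-14)²) = 2*(V*b + 196) = 2*(196 + V*b) = 392 + 2*V*b)
l(-73, c(12))/(-13990) + 26633/x = (392 + 2*(-8)*(-73))/(-13990) + 26633/(-5851) = (392 + 1168)*(-1/13990) + 26633*(-1/5851) = 1560*(-1/13990) - 26633/5851 = -156/1399 - 26633/5851 = -38172323/8185549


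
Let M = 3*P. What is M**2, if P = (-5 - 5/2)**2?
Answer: 455625/16 ≈ 28477.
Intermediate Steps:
P = 225/4 (P = (-5 - 5*1/2)**2 = (-5 - 5/2)**2 = (-15/2)**2 = 225/4 ≈ 56.250)
M = 675/4 (M = 3*(225/4) = 675/4 ≈ 168.75)
M**2 = (675/4)**2 = 455625/16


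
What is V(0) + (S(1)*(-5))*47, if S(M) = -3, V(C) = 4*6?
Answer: 729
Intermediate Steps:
V(C) = 24
V(0) + (S(1)*(-5))*47 = 24 - 3*(-5)*47 = 24 + 15*47 = 24 + 705 = 729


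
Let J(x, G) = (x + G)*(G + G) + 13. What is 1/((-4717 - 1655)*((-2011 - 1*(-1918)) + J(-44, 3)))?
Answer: 1/2077272 ≈ 4.8140e-7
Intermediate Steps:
J(x, G) = 13 + 2*G*(G + x) (J(x, G) = (G + x)*(2*G) + 13 = 2*G*(G + x) + 13 = 13 + 2*G*(G + x))
1/((-4717 - 1655)*((-2011 - 1*(-1918)) + J(-44, 3))) = 1/((-4717 - 1655)*((-2011 - 1*(-1918)) + (13 + 2*3**2 + 2*3*(-44)))) = 1/(-6372*((-2011 + 1918) + (13 + 2*9 - 264))) = 1/(-6372*(-93 + (13 + 18 - 264))) = 1/(-6372*(-93 - 233)) = 1/(-6372*(-326)) = 1/2077272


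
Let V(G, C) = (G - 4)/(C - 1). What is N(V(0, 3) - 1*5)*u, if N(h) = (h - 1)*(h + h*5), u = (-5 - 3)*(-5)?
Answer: 13440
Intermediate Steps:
V(G, C) = (-4 + G)/(-1 + C)
u = 40 (u = -8*(-5) = 40)
N(h) = 6*h*(-1 + h) (N(h) = (-1 + h)*(h + 5*h) = (-1 + h)*(6*h) = 6*h*(-1 + h))
N(V(0, 3) - 1*5)*u = (6*((-4 + 0)/(-1 + 3) - 1*5)*(-1 + ((-4 + 0)/(-1 + 3) - 1*5)))*40 = (6*(-4/2 - 5)*(-1 + (-4/2 - 5)))*40 = (6*((½)*(-4) - 5)*(-1 + ((½)*(-4) - 5)))*40 = (6*(-2 - 5)*(-1 + (-2 - 5)))*40 = (6*(-7)*(-1 - 7))*40 = (6*(-7)*(-8))*40 = 336*40 = 13440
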